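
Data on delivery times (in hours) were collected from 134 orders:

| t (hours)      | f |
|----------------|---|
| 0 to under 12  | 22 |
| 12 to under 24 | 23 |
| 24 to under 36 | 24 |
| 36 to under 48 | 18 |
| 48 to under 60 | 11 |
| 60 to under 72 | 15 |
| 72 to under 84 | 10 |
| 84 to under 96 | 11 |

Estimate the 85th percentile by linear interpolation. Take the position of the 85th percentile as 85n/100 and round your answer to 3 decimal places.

73.080

Cumulative frequencies: 22, 45, 69, 87, 98, 113, 123, 134
n = 134; position = 85n/100 = 113.9.
This falls in the class 72 to under 84: L = 72, F = 113, f = 10, h = 12.
85th percentile ≈ 72 + ((113.9 − 113) / 10) × 12 = 73.0800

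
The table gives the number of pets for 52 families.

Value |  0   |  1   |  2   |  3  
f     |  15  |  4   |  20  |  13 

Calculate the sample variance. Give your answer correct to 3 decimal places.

1.344

Values: 0, 1, 2, 3
n = 52, Σfx = 83, mean = 1.5962
Σfx² = 201
Σf(x − x̄)² = Σfx² − (Σfx)²/n = 201 − 83²/52 = 68.5192
Sample variance = 68.5192 / 51 = 1.3435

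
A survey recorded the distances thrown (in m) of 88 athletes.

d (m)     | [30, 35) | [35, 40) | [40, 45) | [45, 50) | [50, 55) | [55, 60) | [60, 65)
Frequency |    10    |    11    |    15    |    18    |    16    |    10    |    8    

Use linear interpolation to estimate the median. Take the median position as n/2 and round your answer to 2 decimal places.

Cumulative frequencies: 10, 21, 36, 54, 70, 80, 88
n = 88; position = n/2 = 44.
This falls in the class [45, 50): L = 45, F = 36, f = 18, h = 5.
Median ≈ 45 + ((44 − 36) / 18) × 5 = 47.2222

47.22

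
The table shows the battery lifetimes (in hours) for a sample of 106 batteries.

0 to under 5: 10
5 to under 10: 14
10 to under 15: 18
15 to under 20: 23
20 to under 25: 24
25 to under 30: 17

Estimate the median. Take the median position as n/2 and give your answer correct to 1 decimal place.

17.4

Cumulative frequencies: 10, 24, 42, 65, 89, 106
n = 106; position = n/2 = 53.
This falls in the class 15 to under 20: L = 15, F = 42, f = 23, h = 5.
Median ≈ 15 + ((53 − 42) / 23) × 5 = 17.3913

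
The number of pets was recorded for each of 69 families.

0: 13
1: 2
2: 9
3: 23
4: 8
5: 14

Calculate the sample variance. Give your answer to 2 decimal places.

Values: 0, 1, 2, 3, 4, 5
n = 69, Σfx = 191, mean = 2.7681
Σfx² = 723
Σf(x − x̄)² = Σfx² − (Σfx)²/n = 723 − 191²/69 = 194.2899
Sample variance = 194.2899 / 68 = 2.8572

2.86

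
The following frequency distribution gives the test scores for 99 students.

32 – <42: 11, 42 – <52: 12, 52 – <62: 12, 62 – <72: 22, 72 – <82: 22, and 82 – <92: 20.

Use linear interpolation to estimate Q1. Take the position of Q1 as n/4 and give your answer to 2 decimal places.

53.46

Cumulative frequencies: 11, 23, 35, 57, 79, 99
n = 99; position = n/4 = 24.75.
This falls in the class 52 – <62: L = 52, F = 23, f = 12, h = 10.
Lower quartile ≈ 52 + ((24.75 − 23) / 12) × 10 = 53.4583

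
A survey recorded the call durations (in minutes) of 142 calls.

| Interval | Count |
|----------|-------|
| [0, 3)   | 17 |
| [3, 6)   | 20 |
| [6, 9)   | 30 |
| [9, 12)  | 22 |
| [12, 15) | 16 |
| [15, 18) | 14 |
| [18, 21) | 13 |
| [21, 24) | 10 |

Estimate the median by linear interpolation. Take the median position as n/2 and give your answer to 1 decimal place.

Cumulative frequencies: 17, 37, 67, 89, 105, 119, 132, 142
n = 142; position = n/2 = 71.
This falls in the class [9, 12): L = 9, F = 67, f = 22, h = 3.
Median ≈ 9 + ((71 − 67) / 22) × 3 = 9.5455

9.5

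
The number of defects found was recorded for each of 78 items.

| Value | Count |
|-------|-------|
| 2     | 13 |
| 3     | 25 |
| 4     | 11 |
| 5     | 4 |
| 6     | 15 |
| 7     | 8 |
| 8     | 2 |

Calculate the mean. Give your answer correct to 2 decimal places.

Values: 2, 3, 4, 5, 6, 7, 8
Σfx = 13×2 + 25×3 + 11×4 + 4×5 + 15×6 + 8×7 + 2×8 = 327
n = Σf = 78
Mean = 327 / 78 = 4.1923

4.19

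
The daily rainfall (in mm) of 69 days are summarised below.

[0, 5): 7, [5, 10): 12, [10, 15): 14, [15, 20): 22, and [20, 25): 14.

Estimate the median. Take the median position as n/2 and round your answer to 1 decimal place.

15.3

Cumulative frequencies: 7, 19, 33, 55, 69
n = 69; position = n/2 = 34.5.
This falls in the class [15, 20): L = 15, F = 33, f = 22, h = 5.
Median ≈ 15 + ((34.5 − 33) / 22) × 5 = 15.3409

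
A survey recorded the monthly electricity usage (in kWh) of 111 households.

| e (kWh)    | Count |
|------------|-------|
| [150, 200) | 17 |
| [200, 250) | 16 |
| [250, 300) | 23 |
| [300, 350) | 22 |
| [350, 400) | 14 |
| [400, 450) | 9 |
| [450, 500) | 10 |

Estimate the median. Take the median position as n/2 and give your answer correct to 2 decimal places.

298.91

Cumulative frequencies: 17, 33, 56, 78, 92, 101, 111
n = 111; position = n/2 = 55.5.
This falls in the class [250, 300): L = 250, F = 33, f = 23, h = 50.
Median ≈ 250 + ((55.5 − 33) / 23) × 50 = 298.9130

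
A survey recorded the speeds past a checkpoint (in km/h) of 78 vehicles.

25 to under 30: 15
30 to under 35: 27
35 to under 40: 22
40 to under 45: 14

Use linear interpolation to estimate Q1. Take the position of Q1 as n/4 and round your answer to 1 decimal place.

30.8

Cumulative frequencies: 15, 42, 64, 78
n = 78; position = n/4 = 19.5.
This falls in the class 30 to under 35: L = 30, F = 15, f = 27, h = 5.
Lower quartile ≈ 30 + ((19.5 − 15) / 27) × 5 = 30.8333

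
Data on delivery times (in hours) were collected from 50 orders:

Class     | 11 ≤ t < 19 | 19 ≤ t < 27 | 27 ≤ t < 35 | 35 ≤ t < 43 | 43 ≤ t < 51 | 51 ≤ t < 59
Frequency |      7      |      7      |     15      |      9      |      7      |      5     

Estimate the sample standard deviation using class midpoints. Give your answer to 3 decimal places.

12.053

Midpoints: 15, 23, 31, 39, 47, 55
n = 50, Σfm = 1686, mean = 33.7200
Σfm² = 63970
Σf(m − x̄)² = Σfm² − (Σfm)²/n = 63970 − 1686²/50 = 7118.0800
Sample variance = 7118.0800 / 49 = 145.2669
Standard deviation = √145.2669 = 12.0527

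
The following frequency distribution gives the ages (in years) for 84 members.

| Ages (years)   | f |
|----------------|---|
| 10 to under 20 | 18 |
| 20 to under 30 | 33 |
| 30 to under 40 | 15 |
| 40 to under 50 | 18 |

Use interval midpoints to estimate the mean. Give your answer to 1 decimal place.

28.9

Midpoints: 15, 25, 35, 45
Σfm = 18×15 + 33×25 + 15×35 + 18×45 = 2430
n = Σf = 84
Mean = 2430 / 84 = 28.9286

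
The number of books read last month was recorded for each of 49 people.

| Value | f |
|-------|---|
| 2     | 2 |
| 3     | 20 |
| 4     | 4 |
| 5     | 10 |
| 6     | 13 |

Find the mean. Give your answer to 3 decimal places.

4.245

Values: 2, 3, 4, 5, 6
Σfx = 2×2 + 20×3 + 4×4 + 10×5 + 13×6 = 208
n = Σf = 49
Mean = 208 / 49 = 4.2449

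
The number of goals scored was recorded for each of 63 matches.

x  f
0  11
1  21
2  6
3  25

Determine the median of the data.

1

Cumulative frequencies: 11, 32, 38, 63
n = 63, so the median is the value in position (n+1)/2 = 32.
Position 32 falls at value 1.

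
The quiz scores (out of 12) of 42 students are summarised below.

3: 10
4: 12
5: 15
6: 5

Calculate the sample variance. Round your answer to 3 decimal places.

0.967

Values: 3, 4, 5, 6
n = 42, Σfx = 183, mean = 4.3571
Σfx² = 837
Σf(x − x̄)² = Σfx² − (Σfx)²/n = 837 − 183²/42 = 39.6429
Sample variance = 39.6429 / 41 = 0.9669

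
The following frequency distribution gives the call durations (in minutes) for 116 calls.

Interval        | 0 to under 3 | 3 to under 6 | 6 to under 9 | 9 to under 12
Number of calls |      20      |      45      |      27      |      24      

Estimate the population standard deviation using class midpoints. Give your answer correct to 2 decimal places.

Midpoints: 1.5, 4.5, 7.5, 10.5
n = 116, Σfm = 687, mean = 5.9224
Σfm² = 5121
Σf(m − x̄)² = Σfm² − (Σfm)²/n = 5121 − 687²/116 = 1052.3017
Population variance = 1052.3017 / 116 = 9.0716
Standard deviation = √9.0716 = 3.0119

3.01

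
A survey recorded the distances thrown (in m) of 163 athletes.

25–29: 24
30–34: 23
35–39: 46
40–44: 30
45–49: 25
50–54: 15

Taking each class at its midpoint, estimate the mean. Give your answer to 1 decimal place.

38.7

Midpoints: 27, 32, 37, 42, 47, 52
Σfm = 24×27 + 23×32 + 46×37 + 30×42 + 25×47 + 15×52 = 6301
n = Σf = 163
Mean = 6301 / 163 = 38.6564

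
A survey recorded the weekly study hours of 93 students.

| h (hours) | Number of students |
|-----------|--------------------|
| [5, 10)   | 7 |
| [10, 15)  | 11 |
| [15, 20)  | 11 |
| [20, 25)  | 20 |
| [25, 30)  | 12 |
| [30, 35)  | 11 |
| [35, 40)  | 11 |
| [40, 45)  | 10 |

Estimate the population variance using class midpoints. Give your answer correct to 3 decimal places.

108.278

Midpoints: 7.5, 12.5, 17.5, 22.5, 27.5, 32.5, 37.5, 42.5
n = 93, Σfm = 2357.5, mean = 25.3495
Σfm² = 69831.25
Σf(m − x̄)² = Σfm² − (Σfm)²/n = 69831.25 − 2357.5²/93 = 10069.8925
Population variance = 10069.8925 / 93 = 108.2784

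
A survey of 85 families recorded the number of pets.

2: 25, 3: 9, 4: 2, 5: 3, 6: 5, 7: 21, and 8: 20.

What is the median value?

6

Cumulative frequencies: 25, 34, 36, 39, 44, 65, 85
n = 85, so the median is the value in position (n+1)/2 = 43.
Position 43 falls at value 6.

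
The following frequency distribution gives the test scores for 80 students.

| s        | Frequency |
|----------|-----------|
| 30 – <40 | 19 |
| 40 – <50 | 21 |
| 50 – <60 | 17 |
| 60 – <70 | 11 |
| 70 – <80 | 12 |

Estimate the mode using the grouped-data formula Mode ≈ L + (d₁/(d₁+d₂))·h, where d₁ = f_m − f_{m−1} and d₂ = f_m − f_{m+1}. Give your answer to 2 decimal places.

43.33

Modal class: 40 – <50 (highest frequency 21).
d₁ = 21 − 19 = 2, d₂ = 21 − 17 = 4
Mode ≈ 40 + (2/(2+4)) × 10 = 40 + 3.3333 = 43.3333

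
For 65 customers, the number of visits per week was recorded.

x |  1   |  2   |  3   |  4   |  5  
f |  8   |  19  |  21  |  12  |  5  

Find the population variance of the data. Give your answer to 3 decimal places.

Values: 1, 2, 3, 4, 5
n = 65, Σfx = 182, mean = 2.8000
Σfx² = 590
Σf(x − x̄)² = Σfx² − (Σfx)²/n = 590 − 182²/65 = 80.4000
Population variance = 80.4000 / 65 = 1.2369

1.237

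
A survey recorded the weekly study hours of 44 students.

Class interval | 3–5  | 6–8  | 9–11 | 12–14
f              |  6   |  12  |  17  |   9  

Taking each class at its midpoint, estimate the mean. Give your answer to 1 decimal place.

Midpoints: 4, 7, 10, 13
Σfm = 6×4 + 12×7 + 17×10 + 9×13 = 395
n = Σf = 44
Mean = 395 / 44 = 8.9773

9.0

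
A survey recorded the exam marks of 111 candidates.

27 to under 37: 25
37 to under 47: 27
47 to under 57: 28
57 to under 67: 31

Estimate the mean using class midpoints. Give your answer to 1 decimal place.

47.9

Midpoints: 32, 42, 52, 62
Σfm = 25×32 + 27×42 + 28×52 + 31×62 = 5312
n = Σf = 111
Mean = 5312 / 111 = 47.8559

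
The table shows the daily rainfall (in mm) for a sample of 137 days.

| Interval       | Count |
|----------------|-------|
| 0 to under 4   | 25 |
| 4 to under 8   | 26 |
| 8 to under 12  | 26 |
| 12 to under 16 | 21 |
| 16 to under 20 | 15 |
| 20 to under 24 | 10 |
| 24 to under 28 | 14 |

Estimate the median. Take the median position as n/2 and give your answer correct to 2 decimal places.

10.69

Cumulative frequencies: 25, 51, 77, 98, 113, 123, 137
n = 137; position = n/2 = 68.5.
This falls in the class 8 to under 12: L = 8, F = 51, f = 26, h = 4.
Median ≈ 8 + ((68.5 − 51) / 26) × 4 = 10.6923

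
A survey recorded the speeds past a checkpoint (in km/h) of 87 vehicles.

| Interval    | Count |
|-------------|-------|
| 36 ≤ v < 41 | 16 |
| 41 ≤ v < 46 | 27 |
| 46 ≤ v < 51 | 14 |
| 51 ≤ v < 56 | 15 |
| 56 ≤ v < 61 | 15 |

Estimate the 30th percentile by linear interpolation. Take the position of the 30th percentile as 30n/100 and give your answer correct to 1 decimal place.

Cumulative frequencies: 16, 43, 57, 72, 87
n = 87; position = 30n/100 = 26.1.
This falls in the class 41 ≤ v < 46: L = 41, F = 16, f = 27, h = 5.
30th percentile ≈ 41 + ((26.1 − 16) / 27) × 5 = 42.8704

42.9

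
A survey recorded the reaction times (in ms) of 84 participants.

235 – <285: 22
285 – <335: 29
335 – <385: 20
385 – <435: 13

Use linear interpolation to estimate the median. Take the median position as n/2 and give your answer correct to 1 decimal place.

Cumulative frequencies: 22, 51, 71, 84
n = 84; position = n/2 = 42.
This falls in the class 285 – <335: L = 285, F = 22, f = 29, h = 50.
Median ≈ 285 + ((42 − 22) / 29) × 50 = 319.4828

319.5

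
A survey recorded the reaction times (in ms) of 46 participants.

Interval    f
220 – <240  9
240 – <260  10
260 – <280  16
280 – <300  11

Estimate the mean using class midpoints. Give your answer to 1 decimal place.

Midpoints: 230, 250, 270, 290
Σfm = 9×230 + 10×250 + 16×270 + 11×290 = 12080
n = Σf = 46
Mean = 12080 / 46 = 262.6087

262.6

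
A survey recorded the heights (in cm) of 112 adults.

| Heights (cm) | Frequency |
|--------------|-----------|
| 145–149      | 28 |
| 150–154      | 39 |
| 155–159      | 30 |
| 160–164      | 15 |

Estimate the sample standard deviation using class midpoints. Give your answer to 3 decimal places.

4.952

Midpoints: 147, 152, 157, 162
n = 112, Σfm = 17184, mean = 153.4286
Σfm² = 2639238
Σf(m − x̄)² = Σfm² − (Σfm)²/n = 2639238 − 17184²/112 = 2721.4286
Sample variance = 2721.4286 / 111 = 24.5174
Standard deviation = √24.5174 = 4.9515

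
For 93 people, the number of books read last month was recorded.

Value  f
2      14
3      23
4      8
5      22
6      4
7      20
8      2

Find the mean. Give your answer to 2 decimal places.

4.51

Values: 2, 3, 4, 5, 6, 7, 8
Σfx = 14×2 + 23×3 + 8×4 + 22×5 + 4×6 + 20×7 + 2×8 = 419
n = Σf = 93
Mean = 419 / 93 = 4.5054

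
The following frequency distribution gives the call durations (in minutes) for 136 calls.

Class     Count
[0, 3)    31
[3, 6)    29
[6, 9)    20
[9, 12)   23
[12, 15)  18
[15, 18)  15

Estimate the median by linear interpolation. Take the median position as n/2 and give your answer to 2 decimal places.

7.20

Cumulative frequencies: 31, 60, 80, 103, 121, 136
n = 136; position = n/2 = 68.
This falls in the class [6, 9): L = 6, F = 60, f = 20, h = 3.
Median ≈ 6 + ((68 − 60) / 20) × 3 = 7.2000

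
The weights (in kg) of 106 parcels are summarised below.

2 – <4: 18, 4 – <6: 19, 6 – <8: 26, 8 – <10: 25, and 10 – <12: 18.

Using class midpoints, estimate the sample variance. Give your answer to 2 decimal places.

Midpoints: 3, 5, 7, 9, 11
n = 106, Σfm = 754, mean = 7.1132
Σfm² = 6114
Σf(m − x̄)² = Σfm² − (Σfm)²/n = 6114 − 754²/106 = 750.6415
Sample variance = 750.6415 / 105 = 7.1490

7.15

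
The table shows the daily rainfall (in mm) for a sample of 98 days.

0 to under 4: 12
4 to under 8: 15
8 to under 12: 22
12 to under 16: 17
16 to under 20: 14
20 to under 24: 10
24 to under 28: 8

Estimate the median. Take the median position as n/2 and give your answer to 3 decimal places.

12.000

Cumulative frequencies: 12, 27, 49, 66, 80, 90, 98
n = 98; position = n/2 = 49.
This falls in the class 8 to under 12: L = 8, F = 27, f = 22, h = 4.
Median ≈ 8 + ((49 − 27) / 22) × 4 = 12.0000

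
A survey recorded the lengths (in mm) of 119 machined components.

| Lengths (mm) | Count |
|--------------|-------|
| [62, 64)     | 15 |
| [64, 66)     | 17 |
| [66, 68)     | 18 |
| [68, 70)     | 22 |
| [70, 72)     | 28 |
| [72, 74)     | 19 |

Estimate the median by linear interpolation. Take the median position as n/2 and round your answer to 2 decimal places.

Cumulative frequencies: 15, 32, 50, 72, 100, 119
n = 119; position = n/2 = 59.5.
This falls in the class [68, 70): L = 68, F = 50, f = 22, h = 2.
Median ≈ 68 + ((59.5 − 50) / 22) × 2 = 68.8636

68.86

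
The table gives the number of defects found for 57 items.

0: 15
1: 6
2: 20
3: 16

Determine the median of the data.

Cumulative frequencies: 15, 21, 41, 57
n = 57, so the median is the value in position (n+1)/2 = 29.
Position 29 falls at value 2.

2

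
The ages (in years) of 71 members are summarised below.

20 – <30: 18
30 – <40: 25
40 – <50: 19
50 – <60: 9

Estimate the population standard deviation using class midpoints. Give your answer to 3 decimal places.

9.780

Midpoints: 25, 35, 45, 55
n = 71, Σfm = 2675, mean = 37.6761
Σfm² = 107575
Σf(m − x̄)² = Σfm² − (Σfm)²/n = 107575 − 2675²/71 = 6791.5493
Population variance = 6791.5493 / 71 = 95.6556
Standard deviation = √95.6556 = 9.7804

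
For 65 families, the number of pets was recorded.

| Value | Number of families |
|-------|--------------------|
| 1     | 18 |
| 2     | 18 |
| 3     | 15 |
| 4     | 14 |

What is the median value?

2

Cumulative frequencies: 18, 36, 51, 65
n = 65, so the median is the value in position (n+1)/2 = 33.
Position 33 falls at value 2.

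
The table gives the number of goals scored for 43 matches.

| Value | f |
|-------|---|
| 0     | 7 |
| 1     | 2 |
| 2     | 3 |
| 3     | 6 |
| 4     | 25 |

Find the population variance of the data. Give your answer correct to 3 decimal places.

2.297

Values: 0, 1, 2, 3, 4
n = 43, Σfx = 126, mean = 2.9302
Σfx² = 468
Σf(x − x̄)² = Σfx² − (Σfx)²/n = 468 − 126²/43 = 98.7907
Population variance = 98.7907 / 43 = 2.2975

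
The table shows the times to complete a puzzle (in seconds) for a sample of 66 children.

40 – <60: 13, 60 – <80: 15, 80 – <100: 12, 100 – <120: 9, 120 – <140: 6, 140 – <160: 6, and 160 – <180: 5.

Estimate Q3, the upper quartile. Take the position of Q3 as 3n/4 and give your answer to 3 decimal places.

Cumulative frequencies: 13, 28, 40, 49, 55, 61, 66
n = 66; position = 3n/4 = 49.5.
This falls in the class 120 – <140: L = 120, F = 49, f = 6, h = 20.
Upper quartile ≈ 120 + ((49.5 − 49) / 6) × 20 = 121.6667

121.667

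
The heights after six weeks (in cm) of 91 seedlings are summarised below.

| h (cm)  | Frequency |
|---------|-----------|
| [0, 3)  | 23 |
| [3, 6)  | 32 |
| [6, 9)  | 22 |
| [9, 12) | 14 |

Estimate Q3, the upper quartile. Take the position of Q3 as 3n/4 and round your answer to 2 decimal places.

Cumulative frequencies: 23, 55, 77, 91
n = 91; position = 3n/4 = 68.25.
This falls in the class [6, 9): L = 6, F = 55, f = 22, h = 3.
Upper quartile ≈ 6 + ((68.25 − 55) / 22) × 3 = 7.8068

7.81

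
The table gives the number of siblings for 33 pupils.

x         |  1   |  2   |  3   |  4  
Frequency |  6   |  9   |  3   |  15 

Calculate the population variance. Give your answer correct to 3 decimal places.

1.421

Values: 1, 2, 3, 4
n = 33, Σfx = 93, mean = 2.8182
Σfx² = 309
Σf(x − x̄)² = Σfx² − (Σfx)²/n = 309 − 93²/33 = 46.9091
Population variance = 46.9091 / 33 = 1.4215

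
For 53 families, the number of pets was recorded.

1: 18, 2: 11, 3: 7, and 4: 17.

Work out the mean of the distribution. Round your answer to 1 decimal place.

2.4

Values: 1, 2, 3, 4
Σfx = 18×1 + 11×2 + 7×3 + 17×4 = 129
n = Σf = 53
Mean = 129 / 53 = 2.4340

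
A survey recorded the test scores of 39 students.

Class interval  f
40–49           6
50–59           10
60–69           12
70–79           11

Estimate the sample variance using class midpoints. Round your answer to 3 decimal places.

110.256

Midpoints: 44.5, 54.5, 64.5, 74.5
n = 39, Σfm = 2405.5, mean = 61.6795
Σfm² = 152559.75
Σf(m − x̄)² = Σfm² − (Σfm)²/n = 152559.75 − 2405.5²/39 = 4189.7436
Sample variance = 4189.7436 / 38 = 110.2564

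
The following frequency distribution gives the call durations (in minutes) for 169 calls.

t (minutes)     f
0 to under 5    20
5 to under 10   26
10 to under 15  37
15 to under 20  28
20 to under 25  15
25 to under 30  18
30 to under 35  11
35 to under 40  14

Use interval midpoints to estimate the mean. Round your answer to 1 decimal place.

Midpoints: 2.5, 7.5, 12.5, 17.5, 22.5, 27.5, 32.5, 37.5
Σfm = 20×2.5 + 26×7.5 + 37×12.5 + 28×17.5 + 15×22.5 + 18×27.5 + 11×32.5 + 14×37.5 = 2912.5
n = Σf = 169
Mean = 2912.5 / 169 = 17.2337

17.2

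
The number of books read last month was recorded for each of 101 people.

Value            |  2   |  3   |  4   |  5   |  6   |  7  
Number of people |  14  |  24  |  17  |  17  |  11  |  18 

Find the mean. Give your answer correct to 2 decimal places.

Values: 2, 3, 4, 5, 6, 7
Σfx = 14×2 + 24×3 + 17×4 + 17×5 + 11×6 + 18×7 = 445
n = Σf = 101
Mean = 445 / 101 = 4.4059

4.41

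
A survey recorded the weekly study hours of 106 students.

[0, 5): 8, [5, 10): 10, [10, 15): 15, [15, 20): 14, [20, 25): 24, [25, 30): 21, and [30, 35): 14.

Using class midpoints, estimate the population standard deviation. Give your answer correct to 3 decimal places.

8.933

Midpoints: 2.5, 7.5, 12.5, 17.5, 22.5, 27.5, 32.5
n = 106, Σfm = 2100, mean = 19.8113
Σfm² = 50062.5
Σf(m − x̄)² = Σfm² − (Σfm)²/n = 50062.5 − 2100²/106 = 8458.7264
Population variance = 8458.7264 / 106 = 79.7993
Standard deviation = √79.7993 = 8.9330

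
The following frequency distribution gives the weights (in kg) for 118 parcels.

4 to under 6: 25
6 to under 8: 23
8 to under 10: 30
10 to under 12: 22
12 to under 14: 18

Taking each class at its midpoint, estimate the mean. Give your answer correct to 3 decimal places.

Midpoints: 5, 7, 9, 11, 13
Σfm = 25×5 + 23×7 + 30×9 + 22×11 + 18×13 = 1032
n = Σf = 118
Mean = 1032 / 118 = 8.7458

8.746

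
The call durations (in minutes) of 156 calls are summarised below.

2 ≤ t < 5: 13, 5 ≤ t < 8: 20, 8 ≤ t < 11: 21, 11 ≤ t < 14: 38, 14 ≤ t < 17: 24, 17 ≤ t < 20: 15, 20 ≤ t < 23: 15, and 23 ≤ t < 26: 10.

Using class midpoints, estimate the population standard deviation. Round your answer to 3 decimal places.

Midpoints: 3.5, 6.5, 9.5, 12.5, 15.5, 18.5, 21.5, 24.5
n = 156, Σfm = 2067, mean = 13.2500
Σfm² = 32673
Σf(m − x̄)² = Σfm² − (Σfm)²/n = 32673 − 2067²/156 = 5285.2500
Population variance = 5285.2500 / 156 = 33.8798
Standard deviation = √33.8798 = 5.8206

5.821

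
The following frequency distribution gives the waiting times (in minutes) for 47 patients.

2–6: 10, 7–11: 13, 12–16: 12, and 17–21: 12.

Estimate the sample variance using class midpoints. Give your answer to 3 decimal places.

Midpoints: 4, 9, 14, 19
n = 47, Σfm = 553, mean = 11.7660
Σfm² = 7897
Σf(m − x̄)² = Σfm² − (Σfm)²/n = 7897 − 553²/47 = 1390.4255
Sample variance = 1390.4255 / 46 = 30.2266

30.227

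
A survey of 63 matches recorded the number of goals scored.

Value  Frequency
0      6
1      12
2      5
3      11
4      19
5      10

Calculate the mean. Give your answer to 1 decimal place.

2.9

Values: 0, 1, 2, 3, 4, 5
Σfx = 6×0 + 12×1 + 5×2 + 11×3 + 19×4 + 10×5 = 181
n = Σf = 63
Mean = 181 / 63 = 2.8730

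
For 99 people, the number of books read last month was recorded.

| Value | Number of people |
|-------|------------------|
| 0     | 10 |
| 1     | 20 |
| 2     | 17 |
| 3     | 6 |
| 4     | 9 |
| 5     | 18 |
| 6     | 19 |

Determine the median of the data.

3

Cumulative frequencies: 10, 30, 47, 53, 62, 80, 99
n = 99, so the median is the value in position (n+1)/2 = 50.
Position 50 falls at value 3.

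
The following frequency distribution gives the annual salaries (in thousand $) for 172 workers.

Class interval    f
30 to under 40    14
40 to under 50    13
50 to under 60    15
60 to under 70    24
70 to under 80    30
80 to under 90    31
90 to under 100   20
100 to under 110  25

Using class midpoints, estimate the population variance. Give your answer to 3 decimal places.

442.411

Midpoints: 35, 45, 55, 65, 75, 85, 95, 105
n = 172, Σfm = 12870, mean = 74.8256
Σfm² = 1039100
Σf(m − x̄)² = Σfm² − (Σfm)²/n = 1039100 − 12870²/172 = 76094.7674
Population variance = 76094.7674 / 172 = 442.4114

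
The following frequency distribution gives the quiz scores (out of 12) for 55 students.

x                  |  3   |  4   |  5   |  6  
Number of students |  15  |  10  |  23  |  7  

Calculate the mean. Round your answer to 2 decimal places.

4.40

Values: 3, 4, 5, 6
Σfx = 15×3 + 10×4 + 23×5 + 7×6 = 242
n = Σf = 55
Mean = 242 / 55 = 4.4000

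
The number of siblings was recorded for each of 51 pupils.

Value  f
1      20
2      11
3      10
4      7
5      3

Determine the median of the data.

2

Cumulative frequencies: 20, 31, 41, 48, 51
n = 51, so the median is the value in position (n+1)/2 = 26.
Position 26 falls at value 2.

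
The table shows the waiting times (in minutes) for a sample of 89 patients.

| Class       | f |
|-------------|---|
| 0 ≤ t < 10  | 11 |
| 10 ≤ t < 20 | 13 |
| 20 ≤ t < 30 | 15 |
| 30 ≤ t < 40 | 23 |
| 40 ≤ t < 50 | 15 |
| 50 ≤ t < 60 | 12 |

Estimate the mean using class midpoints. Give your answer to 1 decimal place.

31.1

Midpoints: 5, 15, 25, 35, 45, 55
Σfm = 11×5 + 13×15 + 15×25 + 23×35 + 15×45 + 12×55 = 2765
n = Σf = 89
Mean = 2765 / 89 = 31.0674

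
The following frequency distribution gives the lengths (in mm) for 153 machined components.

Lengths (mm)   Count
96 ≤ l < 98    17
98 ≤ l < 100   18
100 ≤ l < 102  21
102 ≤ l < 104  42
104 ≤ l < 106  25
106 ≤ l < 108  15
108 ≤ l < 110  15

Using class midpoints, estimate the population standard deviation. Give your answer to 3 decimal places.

Midpoints: 97, 99, 101, 103, 105, 107, 109
n = 153, Σfm = 15743, mean = 102.8954
Σfm² = 1621745
Σf(m − x̄)² = Σfm² − (Σfm)²/n = 1621745 − 15743²/153 = 1862.3268
Population variance = 1862.3268 / 153 = 12.1721
Standard deviation = √12.1721 = 3.4888

3.489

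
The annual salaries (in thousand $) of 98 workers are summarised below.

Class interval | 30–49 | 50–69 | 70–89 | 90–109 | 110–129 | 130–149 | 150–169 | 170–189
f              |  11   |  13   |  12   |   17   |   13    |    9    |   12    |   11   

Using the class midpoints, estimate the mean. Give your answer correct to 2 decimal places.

Midpoints: 39.5, 59.5, 79.5, 99.5, 119.5, 139.5, 159.5, 179.5
Σfm = 11×39.5 + 13×59.5 + 12×79.5 + 17×99.5 + 13×119.5 + 9×139.5 + 12×159.5 + 11×179.5 = 10551
n = Σf = 98
Mean = 10551 / 98 = 107.6633

107.66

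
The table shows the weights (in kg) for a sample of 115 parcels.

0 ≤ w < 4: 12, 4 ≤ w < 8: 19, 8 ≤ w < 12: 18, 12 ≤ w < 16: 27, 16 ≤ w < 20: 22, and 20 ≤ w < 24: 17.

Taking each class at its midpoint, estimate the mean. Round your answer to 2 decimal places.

12.75

Midpoints: 2, 6, 10, 14, 18, 22
Σfm = 12×2 + 19×6 + 18×10 + 27×14 + 22×18 + 17×22 = 1466
n = Σf = 115
Mean = 1466 / 115 = 12.7478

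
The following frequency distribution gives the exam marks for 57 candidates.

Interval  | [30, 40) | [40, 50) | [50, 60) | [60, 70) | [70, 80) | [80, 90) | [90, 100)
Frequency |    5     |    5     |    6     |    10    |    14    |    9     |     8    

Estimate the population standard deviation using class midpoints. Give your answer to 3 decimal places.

Midpoints: 35, 45, 55, 65, 75, 85, 95
n = 57, Σfm = 3955, mean = 69.3860
Σfm² = 292625
Σf(m − x̄)² = Σfm² − (Σfm)²/n = 292625 − 3955²/57 = 18203.5088
Population variance = 18203.5088 / 57 = 319.3598
Standard deviation = √319.3598 = 17.8706

17.871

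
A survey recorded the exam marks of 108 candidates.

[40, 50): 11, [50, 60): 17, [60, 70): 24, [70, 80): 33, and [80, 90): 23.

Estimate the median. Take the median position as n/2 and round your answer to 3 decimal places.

Cumulative frequencies: 11, 28, 52, 85, 108
n = 108; position = n/2 = 54.
This falls in the class [70, 80): L = 70, F = 52, f = 33, h = 10.
Median ≈ 70 + ((54 − 52) / 33) × 10 = 70.6061

70.606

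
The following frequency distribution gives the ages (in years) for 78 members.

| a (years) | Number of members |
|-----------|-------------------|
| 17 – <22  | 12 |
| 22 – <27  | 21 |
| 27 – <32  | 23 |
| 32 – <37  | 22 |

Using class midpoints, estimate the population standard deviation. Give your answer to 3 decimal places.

Midpoints: 19.5, 24.5, 29.5, 34.5
n = 78, Σfm = 2186, mean = 28.0256
Σfm² = 63369.5
Σf(m − x̄)² = Σfm² − (Σfm)²/n = 63369.5 − 2186²/78 = 2105.4487
Population variance = 2105.4487 / 78 = 26.9929
Standard deviation = √26.9929 = 5.1955

5.195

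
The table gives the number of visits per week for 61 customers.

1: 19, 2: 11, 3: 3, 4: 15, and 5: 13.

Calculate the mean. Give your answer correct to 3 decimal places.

Values: 1, 2, 3, 4, 5
Σfx = 19×1 + 11×2 + 3×3 + 15×4 + 13×5 = 175
n = Σf = 61
Mean = 175 / 61 = 2.8689

2.869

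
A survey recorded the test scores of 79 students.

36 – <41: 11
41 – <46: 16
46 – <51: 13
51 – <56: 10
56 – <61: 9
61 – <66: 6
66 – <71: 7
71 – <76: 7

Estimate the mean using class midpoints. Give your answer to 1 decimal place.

Midpoints: 38.5, 43.5, 48.5, 53.5, 58.5, 63.5, 68.5, 73.5
Σfm = 11×38.5 + 16×43.5 + 13×48.5 + 10×53.5 + 9×58.5 + 6×63.5 + 7×68.5 + 7×73.5 = 4186.5
n = Σf = 79
Mean = 4186.5 / 79 = 52.9937

53.0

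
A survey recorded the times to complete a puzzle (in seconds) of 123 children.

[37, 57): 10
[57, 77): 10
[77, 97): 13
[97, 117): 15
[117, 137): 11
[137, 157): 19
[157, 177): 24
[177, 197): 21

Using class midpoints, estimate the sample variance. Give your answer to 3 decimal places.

2026.443

Midpoints: 47, 67, 87, 107, 127, 147, 167, 187
n = 123, Σfm = 16001, mean = 130.0894
Σfm² = 2328787
Σf(m − x̄)² = Σfm² − (Σfm)²/n = 2328787 − 16001²/123 = 247226.0163
Sample variance = 247226.0163 / 122 = 2026.4428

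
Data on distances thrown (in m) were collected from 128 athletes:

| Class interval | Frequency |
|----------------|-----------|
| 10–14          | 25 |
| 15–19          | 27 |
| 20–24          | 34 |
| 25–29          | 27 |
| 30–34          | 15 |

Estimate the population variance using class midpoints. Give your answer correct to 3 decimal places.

41.187

Midpoints: 12, 17, 22, 27, 32
n = 128, Σfm = 2716, mean = 21.2188
Σfm² = 62902
Σf(m − x̄)² = Σfm² − (Σfm)²/n = 62902 − 2716²/128 = 5271.8750
Population variance = 5271.8750 / 128 = 41.1865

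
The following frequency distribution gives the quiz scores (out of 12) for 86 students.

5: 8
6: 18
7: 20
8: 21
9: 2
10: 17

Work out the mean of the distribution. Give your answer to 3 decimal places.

Values: 5, 6, 7, 8, 9, 10
Σfx = 8×5 + 18×6 + 20×7 + 21×8 + 2×9 + 17×10 = 644
n = Σf = 86
Mean = 644 / 86 = 7.4884

7.488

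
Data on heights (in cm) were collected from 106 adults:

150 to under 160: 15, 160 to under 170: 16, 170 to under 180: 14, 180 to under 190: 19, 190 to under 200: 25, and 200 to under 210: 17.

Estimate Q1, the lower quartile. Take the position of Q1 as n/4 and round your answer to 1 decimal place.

167.2

Cumulative frequencies: 15, 31, 45, 64, 89, 106
n = 106; position = n/4 = 26.5.
This falls in the class 160 to under 170: L = 160, F = 15, f = 16, h = 10.
Lower quartile ≈ 160 + ((26.5 − 15) / 16) × 10 = 167.1875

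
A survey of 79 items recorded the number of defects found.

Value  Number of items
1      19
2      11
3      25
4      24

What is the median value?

3

Cumulative frequencies: 19, 30, 55, 79
n = 79, so the median is the value in position (n+1)/2 = 40.
Position 40 falls at value 3.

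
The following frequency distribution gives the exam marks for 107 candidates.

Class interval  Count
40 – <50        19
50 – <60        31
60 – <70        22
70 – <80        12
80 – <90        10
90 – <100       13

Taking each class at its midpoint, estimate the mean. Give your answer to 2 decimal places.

Midpoints: 45, 55, 65, 75, 85, 95
Σfm = 19×45 + 31×55 + 22×65 + 12×75 + 10×85 + 13×95 = 6975
n = Σf = 107
Mean = 6975 / 107 = 65.1869

65.19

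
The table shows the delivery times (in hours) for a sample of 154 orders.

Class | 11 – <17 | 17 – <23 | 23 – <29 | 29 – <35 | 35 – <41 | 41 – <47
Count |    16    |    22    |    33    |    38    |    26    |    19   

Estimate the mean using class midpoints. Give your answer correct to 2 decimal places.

29.62

Midpoints: 14, 20, 26, 32, 38, 44
Σfm = 16×14 + 22×20 + 33×26 + 38×32 + 26×38 + 19×44 = 4562
n = Σf = 154
Mean = 4562 / 154 = 29.6234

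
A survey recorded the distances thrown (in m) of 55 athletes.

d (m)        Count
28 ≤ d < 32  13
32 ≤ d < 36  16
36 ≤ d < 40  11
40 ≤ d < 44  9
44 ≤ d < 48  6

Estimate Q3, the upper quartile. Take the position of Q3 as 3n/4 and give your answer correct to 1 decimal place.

Cumulative frequencies: 13, 29, 40, 49, 55
n = 55; position = 3n/4 = 41.25.
This falls in the class 40 ≤ d < 44: L = 40, F = 40, f = 9, h = 4.
Upper quartile ≈ 40 + ((41.25 − 40) / 9) × 4 = 40.5556

40.6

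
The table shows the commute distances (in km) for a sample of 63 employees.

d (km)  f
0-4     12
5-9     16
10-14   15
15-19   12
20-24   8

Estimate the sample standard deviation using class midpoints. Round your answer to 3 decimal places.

6.529

Midpoints: 2, 7, 12, 17, 22
n = 63, Σfm = 696, mean = 11.0476
Σfm² = 10332
Σf(m − x̄)² = Σfm² − (Σfm)²/n = 10332 − 696²/63 = 2642.8571
Sample variance = 2642.8571 / 62 = 42.6267
Standard deviation = √42.6267 = 6.5289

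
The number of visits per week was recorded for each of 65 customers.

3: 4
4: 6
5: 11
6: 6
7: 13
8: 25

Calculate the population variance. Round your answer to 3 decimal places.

Values: 3, 4, 5, 6, 7, 8
n = 65, Σfx = 418, mean = 6.4308
Σfx² = 2860
Σf(x − x̄)² = Σfx² − (Σfx)²/n = 2860 − 418²/65 = 171.9385
Population variance = 171.9385 / 65 = 2.6452

2.645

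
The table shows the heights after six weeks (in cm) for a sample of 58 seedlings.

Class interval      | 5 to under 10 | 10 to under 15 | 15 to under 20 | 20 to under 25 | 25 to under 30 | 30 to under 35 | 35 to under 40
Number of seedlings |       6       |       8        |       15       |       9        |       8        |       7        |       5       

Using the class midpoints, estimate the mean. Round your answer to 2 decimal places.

21.47

Midpoints: 7.5, 12.5, 17.5, 22.5, 27.5, 32.5, 37.5
Σfm = 6×7.5 + 8×12.5 + 15×17.5 + 9×22.5 + 8×27.5 + 7×32.5 + 5×37.5 = 1245
n = Σf = 58
Mean = 1245 / 58 = 21.4655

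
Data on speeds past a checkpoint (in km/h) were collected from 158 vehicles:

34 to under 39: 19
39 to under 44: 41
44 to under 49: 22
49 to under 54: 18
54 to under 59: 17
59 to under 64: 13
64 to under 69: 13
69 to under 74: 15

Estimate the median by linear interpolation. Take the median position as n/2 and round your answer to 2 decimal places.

48.32

Cumulative frequencies: 19, 60, 82, 100, 117, 130, 143, 158
n = 158; position = n/2 = 79.
This falls in the class 44 to under 49: L = 44, F = 60, f = 22, h = 5.
Median ≈ 44 + ((79 − 60) / 22) × 5 = 48.3182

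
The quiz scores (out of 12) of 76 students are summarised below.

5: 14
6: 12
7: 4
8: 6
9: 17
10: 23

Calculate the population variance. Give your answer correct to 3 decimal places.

3.768

Values: 5, 6, 7, 8, 9, 10
n = 76, Σfx = 601, mean = 7.9079
Σfx² = 5039
Σf(x − x̄)² = Σfx² − (Σfx)²/n = 5039 − 601²/76 = 286.3553
Population variance = 286.3553 / 76 = 3.7678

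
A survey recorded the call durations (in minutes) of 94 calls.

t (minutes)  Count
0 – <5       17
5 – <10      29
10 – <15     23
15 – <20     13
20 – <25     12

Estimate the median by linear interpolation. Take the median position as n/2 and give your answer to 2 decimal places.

Cumulative frequencies: 17, 46, 69, 82, 94
n = 94; position = n/2 = 47.
This falls in the class 10 – <15: L = 10, F = 46, f = 23, h = 5.
Median ≈ 10 + ((47 − 46) / 23) × 5 = 10.2174

10.22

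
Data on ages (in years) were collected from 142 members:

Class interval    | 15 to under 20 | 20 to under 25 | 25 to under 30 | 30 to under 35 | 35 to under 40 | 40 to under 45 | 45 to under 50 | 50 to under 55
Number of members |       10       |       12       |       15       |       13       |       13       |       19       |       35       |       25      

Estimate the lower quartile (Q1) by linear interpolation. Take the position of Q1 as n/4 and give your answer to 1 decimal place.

29.5

Cumulative frequencies: 10, 22, 37, 50, 63, 82, 117, 142
n = 142; position = n/4 = 35.5.
This falls in the class 25 to under 30: L = 25, F = 22, f = 15, h = 5.
Lower quartile ≈ 25 + ((35.5 − 22) / 15) × 5 = 29.5000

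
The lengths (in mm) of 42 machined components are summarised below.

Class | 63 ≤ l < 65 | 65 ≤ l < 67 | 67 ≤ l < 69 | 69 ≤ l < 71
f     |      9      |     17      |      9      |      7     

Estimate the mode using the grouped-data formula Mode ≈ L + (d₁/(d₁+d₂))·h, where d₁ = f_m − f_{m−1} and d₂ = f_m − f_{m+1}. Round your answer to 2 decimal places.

Modal class: 65 ≤ l < 67 (highest frequency 17).
d₁ = 17 − 9 = 8, d₂ = 17 − 9 = 8
Mode ≈ 65 + (8/(8+8)) × 2 = 65 + 1.0000 = 66.0000

66.00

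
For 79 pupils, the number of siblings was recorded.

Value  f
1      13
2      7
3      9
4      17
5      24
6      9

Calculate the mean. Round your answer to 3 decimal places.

3.747

Values: 1, 2, 3, 4, 5, 6
Σfx = 13×1 + 7×2 + 9×3 + 17×4 + 24×5 + 9×6 = 296
n = Σf = 79
Mean = 296 / 79 = 3.7468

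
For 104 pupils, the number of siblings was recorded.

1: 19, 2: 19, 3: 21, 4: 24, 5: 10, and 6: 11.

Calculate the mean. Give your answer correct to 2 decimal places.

3.19

Values: 1, 2, 3, 4, 5, 6
Σfx = 19×1 + 19×2 + 21×3 + 24×4 + 10×5 + 11×6 = 332
n = Σf = 104
Mean = 332 / 104 = 3.1923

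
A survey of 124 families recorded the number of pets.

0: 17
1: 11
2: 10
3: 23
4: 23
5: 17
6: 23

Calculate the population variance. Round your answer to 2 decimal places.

Values: 0, 1, 2, 3, 4, 5, 6
n = 124, Σfx = 415, mean = 3.3468
Σfx² = 1879
Σf(x − x̄)² = Σfx² − (Σfx)²/n = 1879 − 415²/124 = 490.0887
Population variance = 490.0887 / 124 = 3.9523

3.95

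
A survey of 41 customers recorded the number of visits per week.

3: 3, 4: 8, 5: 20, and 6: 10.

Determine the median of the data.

Cumulative frequencies: 3, 11, 31, 41
n = 41, so the median is the value in position (n+1)/2 = 21.
Position 21 falls at value 5.

5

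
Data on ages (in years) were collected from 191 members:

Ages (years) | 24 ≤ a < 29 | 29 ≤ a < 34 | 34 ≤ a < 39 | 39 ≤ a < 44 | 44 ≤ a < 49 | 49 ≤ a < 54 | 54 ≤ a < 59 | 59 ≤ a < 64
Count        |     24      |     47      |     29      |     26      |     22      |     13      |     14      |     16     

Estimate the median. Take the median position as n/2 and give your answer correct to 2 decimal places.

Cumulative frequencies: 24, 71, 100, 126, 148, 161, 175, 191
n = 191; position = n/2 = 95.5.
This falls in the class 34 ≤ a < 39: L = 34, F = 71, f = 29, h = 5.
Median ≈ 34 + ((95.5 − 71) / 29) × 5 = 38.2241

38.22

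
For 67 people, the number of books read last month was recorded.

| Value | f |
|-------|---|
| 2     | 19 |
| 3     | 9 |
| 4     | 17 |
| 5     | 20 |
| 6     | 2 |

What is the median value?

4

Cumulative frequencies: 19, 28, 45, 65, 67
n = 67, so the median is the value in position (n+1)/2 = 34.
Position 34 falls at value 4.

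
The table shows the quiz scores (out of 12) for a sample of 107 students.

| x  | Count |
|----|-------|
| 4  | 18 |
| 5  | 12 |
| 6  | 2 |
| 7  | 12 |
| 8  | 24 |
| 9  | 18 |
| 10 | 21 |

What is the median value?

Cumulative frequencies: 18, 30, 32, 44, 68, 86, 107
n = 107, so the median is the value in position (n+1)/2 = 54.
Position 54 falls at value 8.

8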